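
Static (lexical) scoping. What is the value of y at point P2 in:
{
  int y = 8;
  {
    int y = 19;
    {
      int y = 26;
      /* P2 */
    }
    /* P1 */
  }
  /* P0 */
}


y declared in the same block as P2
y = 26


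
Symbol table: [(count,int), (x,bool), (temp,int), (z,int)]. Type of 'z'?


Lookup 'z' → type int


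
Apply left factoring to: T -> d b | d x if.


Common prefix: 'd'
Factored: T -> d T', T' -> b | x if


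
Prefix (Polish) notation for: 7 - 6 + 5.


left-to-right (same/higher precedence on left): tree is (+ (- 7 6) 5)
Prefix: + - 7 6 5


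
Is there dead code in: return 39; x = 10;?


statement follows a return and is unreachable
Dead: 'x = 10'


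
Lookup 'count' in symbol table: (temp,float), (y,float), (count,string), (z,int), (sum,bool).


Lookup 'count' → type string


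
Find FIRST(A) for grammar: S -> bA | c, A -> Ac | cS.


Per alternative of A: FIRST(Ac) = {c}; FIRST(cS) = {c}
FIRST(A) = {c}


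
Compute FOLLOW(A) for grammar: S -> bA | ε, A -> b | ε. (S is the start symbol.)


$ ∈ FOLLOW(S). For each A -> αBβ: add FIRST(β)\{ε} to FOLLOW(B); if β nullable, add FOLLOW(A).
FOLLOW(A) = {$}


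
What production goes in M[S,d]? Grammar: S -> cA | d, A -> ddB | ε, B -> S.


For [S, d]: 'd' ∈ FIRST(d)
Entry: S -> d


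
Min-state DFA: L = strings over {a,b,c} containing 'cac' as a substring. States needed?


KMP-style automaton: 3 progress states + 1 absorbing accept = 4
Minimal DFA: 4 states


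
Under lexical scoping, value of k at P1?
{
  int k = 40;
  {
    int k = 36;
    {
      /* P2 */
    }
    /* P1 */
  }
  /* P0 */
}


k declared in the same block as P1
k = 36


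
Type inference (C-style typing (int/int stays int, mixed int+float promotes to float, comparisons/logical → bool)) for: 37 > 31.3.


Operand types: int > float
Rule: comparison yields bool
Result type: bool


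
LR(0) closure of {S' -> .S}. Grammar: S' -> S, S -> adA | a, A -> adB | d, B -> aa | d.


Start: S' -> .S
For each item with dot before a nonterminal B, add B -> .γ for every B-production
Closure: [S' -> .S, S -> .adA, S -> .a]


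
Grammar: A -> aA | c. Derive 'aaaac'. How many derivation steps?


Derivation: A => aA => aaA => aaaA => aaaaA => aaaac
Steps: 5


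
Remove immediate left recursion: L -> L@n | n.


Left-recursive alternatives: L@n; non-recursive: n
Introduce L': L -> nL', L' -> @nL' | ε


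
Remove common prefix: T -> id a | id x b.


Common prefix: 'id'
Factored: T -> id T', T' -> a | x b


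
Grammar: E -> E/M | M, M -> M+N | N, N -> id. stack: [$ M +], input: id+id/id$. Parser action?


no handle; shift 'id'
Action: shift


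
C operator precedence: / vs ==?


'/' is multiplicative (level 10); '==' is equality (level 6)
Higher level binds tighter
'/' has higher precedence than '=='


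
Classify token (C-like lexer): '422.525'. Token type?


Pattern: digits with a decimal point
Type: FLOAT_LITERAL


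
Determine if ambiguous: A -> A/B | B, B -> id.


precedence layered via separate nonterminal B: deterministic
Unambiguous


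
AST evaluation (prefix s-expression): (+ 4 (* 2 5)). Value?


Evaluate inner: (* 2 5) = 10
Evaluate root: (+ 4 10) = 14
Result: 14


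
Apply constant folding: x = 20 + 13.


20 + 13 = 33 at compile time
Optimized: x = 33


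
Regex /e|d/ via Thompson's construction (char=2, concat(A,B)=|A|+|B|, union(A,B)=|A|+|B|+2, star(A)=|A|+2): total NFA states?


Syntax tree has 2 char leaf(s), 1 union(s), 0 star(s)
chars contribute 2×2 = 4; each union adds +2; each star adds +2
Total: 4 + 2 + 0 = 6 states


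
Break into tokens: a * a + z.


Scan left to right, longest-match per lexeme
Tokens: ID(a), OP(*), ID(a), OP(+), ID(z)


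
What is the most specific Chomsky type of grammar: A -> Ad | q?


Left-linear: every RHS is a terminal or one nonterminal followed by a terminal
Classification: Type 3 (Regular)


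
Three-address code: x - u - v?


Break into single-operator statements:
t1 = x - u
t2 = t1 - v


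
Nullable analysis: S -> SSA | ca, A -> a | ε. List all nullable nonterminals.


A nonterminal is nullable iff some alternative derives ε (directly, or every symbol in it is nullable)
Nullable: {A}


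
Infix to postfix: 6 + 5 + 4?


Left to right (same or higher precedence on left)
Postfix: 6 5 + 4 +


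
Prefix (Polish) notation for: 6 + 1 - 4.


left-to-right (same/higher precedence on left): tree is (- (+ 6 1) 4)
Prefix: - + 6 1 4


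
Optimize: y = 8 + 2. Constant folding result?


8 + 2 = 10 at compile time
Optimized: y = 10


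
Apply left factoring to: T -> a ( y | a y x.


Common prefix: 'a'
Factored: T -> a T', T' -> ( y | y x


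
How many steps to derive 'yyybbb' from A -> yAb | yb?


Derivation: A => yAb => yyAbb => yyybbb
Steps: 3


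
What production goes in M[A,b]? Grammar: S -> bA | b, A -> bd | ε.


For [A, b]: 'b' ∈ FIRST(bd)
Entry: A -> bd


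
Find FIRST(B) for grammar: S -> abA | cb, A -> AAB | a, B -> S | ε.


Per alternative of B: FIRST(S) = {a, c}; FIRST(ε) = {ε}
FIRST(B) = {a, c, ε}


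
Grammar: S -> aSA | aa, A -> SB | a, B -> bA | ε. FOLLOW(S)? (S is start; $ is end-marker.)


$ ∈ FOLLOW(S). For each A -> αBβ: add FIRST(β)\{ε} to FOLLOW(B); if β nullable, add FOLLOW(A).
FOLLOW(S) = {$, a, b}


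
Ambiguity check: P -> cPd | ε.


balanced c^n…d^n: each string has a unique parse
Unambiguous


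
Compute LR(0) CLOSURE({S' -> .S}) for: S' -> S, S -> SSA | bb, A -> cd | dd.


Start: S' -> .S
For each item with dot before a nonterminal B, add B -> .γ for every B-production
Closure: [S' -> .S, S -> .SSA, S -> .bb]


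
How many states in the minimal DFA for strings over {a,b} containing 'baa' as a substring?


KMP-style automaton: 3 progress states + 1 absorbing accept = 4
Minimal DFA: 4 states


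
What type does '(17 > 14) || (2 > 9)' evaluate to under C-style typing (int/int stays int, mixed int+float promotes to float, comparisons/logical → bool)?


Operand types: bool || bool
Rule: logical operators take bool operands and yield bool
Result type: bool


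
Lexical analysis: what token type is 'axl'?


Pattern: letter/underscore followed by alphanumerics, not a keyword
Type: IDENTIFIER


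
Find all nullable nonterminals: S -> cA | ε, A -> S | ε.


A nonterminal is nullable iff some alternative derives ε (directly, or every symbol in it is nullable)
Nullable: {A, S}


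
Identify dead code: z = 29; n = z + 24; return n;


z is read by n's definition; n is returned
No dead code


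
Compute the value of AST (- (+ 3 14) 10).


Evaluate inner: (+ 3 14) = 17
Evaluate root: (- 17 10) = 7
Result: 7


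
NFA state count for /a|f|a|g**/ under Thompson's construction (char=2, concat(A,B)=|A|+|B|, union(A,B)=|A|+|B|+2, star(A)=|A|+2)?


Syntax tree has 4 char leaf(s), 3 union(s), 2 star(s)
chars contribute 4×2 = 8; each union adds +2; each star adds +2
Total: 8 + 6 + 4 = 18 states


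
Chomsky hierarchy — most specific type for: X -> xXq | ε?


Single nonterminal LHS, but x^n q^n is not regular
Classification: Type 2 (Context-Free)


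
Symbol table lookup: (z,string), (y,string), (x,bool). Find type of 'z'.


Lookup 'z' → type string


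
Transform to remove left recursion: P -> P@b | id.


Left-recursive alternatives: P@b; non-recursive: id
Introduce P': P -> idP', P' -> @bP' | ε


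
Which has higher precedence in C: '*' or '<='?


'*' is multiplicative (level 10); '<=' is relational (level 7)
Higher level binds tighter
'*' has higher precedence than '<='


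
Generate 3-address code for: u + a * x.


Break into single-operator statements:
t1 = a * x
t2 = u + t1


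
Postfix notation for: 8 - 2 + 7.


Left to right (same or higher precedence on left)
Postfix: 8 2 - 7 +


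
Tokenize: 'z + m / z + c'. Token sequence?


Scan left to right, longest-match per lexeme
Tokens: ID(z), OP(+), ID(m), OP(/), ID(z), OP(+), ID(c)


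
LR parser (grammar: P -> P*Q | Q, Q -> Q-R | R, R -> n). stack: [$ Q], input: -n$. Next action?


shift '-' to continue Q -> Q-R
Action: shift


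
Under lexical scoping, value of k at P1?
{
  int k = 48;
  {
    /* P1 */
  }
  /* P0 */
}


P1's block does not declare k; resolves to the enclosing declaration at depth 0
k = 48


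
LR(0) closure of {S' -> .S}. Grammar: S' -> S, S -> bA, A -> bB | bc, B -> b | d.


Start: S' -> .S
For each item with dot before a nonterminal B, add B -> .γ for every B-production
Closure: [S' -> .S, S -> .bA]


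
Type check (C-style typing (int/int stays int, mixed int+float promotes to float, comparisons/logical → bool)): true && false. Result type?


Operand types: bool && bool
Rule: logical operators take bool operands and yield bool
Result type: bool


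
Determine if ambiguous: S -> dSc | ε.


balanced d^n…c^n: each string has a unique parse
Unambiguous


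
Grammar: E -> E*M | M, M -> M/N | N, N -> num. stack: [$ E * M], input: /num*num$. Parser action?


'/' can extend M; shift to build M -> M/N
Action: shift


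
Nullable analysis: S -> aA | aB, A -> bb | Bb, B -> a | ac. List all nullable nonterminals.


A nonterminal is nullable iff some alternative derives ε (directly, or every symbol in it is nullable)
Nullable: {}


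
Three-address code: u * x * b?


Break into single-operator statements:
t1 = u * x
t2 = t1 * b


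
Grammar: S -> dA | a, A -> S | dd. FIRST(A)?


Per alternative of A: FIRST(S) = {a, d}; FIRST(dd) = {d}
FIRST(A) = {a, d}


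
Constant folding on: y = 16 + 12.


16 + 12 = 28 at compile time
Optimized: y = 28


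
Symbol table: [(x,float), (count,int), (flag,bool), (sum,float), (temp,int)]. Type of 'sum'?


Lookup 'sum' → type float


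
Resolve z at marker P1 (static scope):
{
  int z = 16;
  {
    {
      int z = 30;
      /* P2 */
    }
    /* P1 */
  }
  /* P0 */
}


P1's block does not declare z; resolves to the enclosing declaration at depth 0
z = 16


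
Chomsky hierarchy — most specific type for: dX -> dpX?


LHS has context (more than one symbol) and |LHS| ≤ |RHS|
Classification: Type 1 (Context-Sensitive)


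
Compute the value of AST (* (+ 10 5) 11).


Evaluate inner: (+ 10 5) = 15
Evaluate root: (* 15 11) = 165
Result: 165


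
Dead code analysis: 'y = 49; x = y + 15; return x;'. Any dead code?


y is read by x's definition; x is returned
No dead code


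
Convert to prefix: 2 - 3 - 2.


left-to-right (same/higher precedence on left): tree is (- (- 2 3) 2)
Prefix: - - 2 3 2


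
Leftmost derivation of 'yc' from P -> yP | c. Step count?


Derivation: P => yP => yc
Steps: 2


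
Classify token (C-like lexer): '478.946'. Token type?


Pattern: digits with a decimal point
Type: FLOAT_LITERAL


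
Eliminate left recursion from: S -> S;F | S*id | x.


Left-recursive alternatives: S;F, S*id; non-recursive: x
Introduce S': S -> xS', S' -> ;FS' | *idS' | ε


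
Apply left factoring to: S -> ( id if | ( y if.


Common prefix: '('
Factored: S -> ( S', S' -> id if | y if


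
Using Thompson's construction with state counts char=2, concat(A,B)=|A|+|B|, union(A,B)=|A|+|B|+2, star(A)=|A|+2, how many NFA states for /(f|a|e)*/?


Syntax tree has 3 char leaf(s), 2 union(s), 1 star(s)
chars contribute 3×2 = 6; each union adds +2; each star adds +2
Total: 6 + 4 + 2 = 12 states


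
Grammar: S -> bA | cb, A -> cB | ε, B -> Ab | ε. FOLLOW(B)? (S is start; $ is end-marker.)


$ ∈ FOLLOW(S). For each A -> αBβ: add FIRST(β)\{ε} to FOLLOW(B); if β nullable, add FOLLOW(A).
FOLLOW(B) = {$, b}


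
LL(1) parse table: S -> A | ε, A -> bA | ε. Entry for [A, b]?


For [A, b]: 'b' ∈ FIRST(bA)
Entry: A -> bA


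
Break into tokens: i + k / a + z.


Scan left to right, longest-match per lexeme
Tokens: ID(i), OP(+), ID(k), OP(/), ID(a), OP(+), ID(z)


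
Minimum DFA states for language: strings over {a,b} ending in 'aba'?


Track the longest suffix of input matching a prefix of 'aba': 4 classes (prefixes of length 0..3)
Minimal DFA: 4 states


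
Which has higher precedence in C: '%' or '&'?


'%' is multiplicative (level 10); '&' is bitwise AND (level 5)
Higher level binds tighter
'%' has higher precedence than '&'


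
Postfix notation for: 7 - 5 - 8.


Left to right (same or higher precedence on left)
Postfix: 7 5 - 8 -


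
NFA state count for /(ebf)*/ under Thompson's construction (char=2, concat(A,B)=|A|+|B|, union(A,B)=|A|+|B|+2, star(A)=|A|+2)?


Syntax tree has 3 char leaf(s), 0 union(s), 1 star(s)
chars contribute 3×2 = 6; each union adds +2; each star adds +2
Total: 6 + 0 + 2 = 8 states


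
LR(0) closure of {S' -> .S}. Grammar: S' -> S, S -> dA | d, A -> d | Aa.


Start: S' -> .S
For each item with dot before a nonterminal B, add B -> .γ for every B-production
Closure: [S' -> .S, S -> .dA, S -> .d]


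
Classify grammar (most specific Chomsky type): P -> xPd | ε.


Single nonterminal LHS, but x^n d^n is not regular
Classification: Type 2 (Context-Free)


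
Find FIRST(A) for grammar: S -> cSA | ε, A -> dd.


Per alternative of A: FIRST(dd) = {d}
FIRST(A) = {d}


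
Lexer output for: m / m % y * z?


Scan left to right, longest-match per lexeme
Tokens: ID(m), OP(/), ID(m), OP(%), ID(y), OP(*), ID(z)


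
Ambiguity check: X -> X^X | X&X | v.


'v^v&v' has two parse trees (no precedence encoded between ^ and &)
Ambiguous


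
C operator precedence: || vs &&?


'&&' is logical AND (level 2); '||' is logical OR (level 1)
Higher level binds tighter
'&&' has higher precedence than '||'


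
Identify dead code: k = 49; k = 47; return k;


first assignment to k is overwritten before any read
Dead: 'k = 49'


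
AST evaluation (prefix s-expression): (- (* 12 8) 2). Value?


Evaluate inner: (* 12 8) = 96
Evaluate root: (- 96 2) = 94
Result: 94


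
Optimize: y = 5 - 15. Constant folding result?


5 - 15 = -10 at compile time
Optimized: y = -10


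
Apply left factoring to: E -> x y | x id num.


Common prefix: 'x'
Factored: E -> x E', E' -> y | id num


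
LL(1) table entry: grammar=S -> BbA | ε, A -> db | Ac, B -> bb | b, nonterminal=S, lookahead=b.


For [S, b]: 'b' ∈ FIRST(BbA)
Entry: S -> BbA


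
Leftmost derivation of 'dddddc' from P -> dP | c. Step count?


Derivation: P => dP => ddP => dddP => ddddP => dddddP => dddddc
Steps: 6


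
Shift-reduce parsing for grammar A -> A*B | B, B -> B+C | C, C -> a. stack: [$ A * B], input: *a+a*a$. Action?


handle 'A*B' on top; lookahead ∈ FOLLOW(A) = {*, $}
Action: reduce (A -> A*B)


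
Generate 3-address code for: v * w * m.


Break into single-operator statements:
t1 = v * w
t2 = t1 * m


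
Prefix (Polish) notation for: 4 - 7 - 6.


left-to-right (same/higher precedence on left): tree is (- (- 4 7) 6)
Prefix: - - 4 7 6


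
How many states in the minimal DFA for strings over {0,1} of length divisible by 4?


Track length mod 4: states 0..3, accept at 0
Minimal DFA: 4 states


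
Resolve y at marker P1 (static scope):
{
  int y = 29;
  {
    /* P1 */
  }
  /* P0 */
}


P1's block does not declare y; resolves to the enclosing declaration at depth 0
y = 29


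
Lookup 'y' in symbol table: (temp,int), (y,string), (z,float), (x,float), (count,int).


Lookup 'y' → type string


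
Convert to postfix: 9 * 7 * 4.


Left to right (same or higher precedence on left)
Postfix: 9 7 * 4 *


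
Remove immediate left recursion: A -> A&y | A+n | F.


Left-recursive alternatives: A&y, A+n; non-recursive: F
Introduce A': A -> FA', A' -> &yA' | +nA' | ε


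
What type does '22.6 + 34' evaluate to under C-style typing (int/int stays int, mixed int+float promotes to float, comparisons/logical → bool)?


Operand types: float + int
Rule: mixed int/float promotes to float; int/int stays int
Result type: float


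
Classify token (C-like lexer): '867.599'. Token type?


Pattern: digits with a decimal point
Type: FLOAT_LITERAL


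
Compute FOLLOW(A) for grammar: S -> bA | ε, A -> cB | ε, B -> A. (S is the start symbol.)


$ ∈ FOLLOW(S). For each A -> αBβ: add FIRST(β)\{ε} to FOLLOW(B); if β nullable, add FOLLOW(A).
FOLLOW(A) = {$}


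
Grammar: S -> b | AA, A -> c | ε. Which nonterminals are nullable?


A nonterminal is nullable iff some alternative derives ε (directly, or every symbol in it is nullable)
Nullable: {A, S}


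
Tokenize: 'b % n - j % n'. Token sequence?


Scan left to right, longest-match per lexeme
Tokens: ID(b), OP(%), ID(n), OP(-), ID(j), OP(%), ID(n)


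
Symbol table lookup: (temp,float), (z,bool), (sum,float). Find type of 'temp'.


Lookup 'temp' → type float


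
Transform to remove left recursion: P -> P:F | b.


Left-recursive alternatives: P:F; non-recursive: b
Introduce P': P -> bP', P' -> :FP' | ε


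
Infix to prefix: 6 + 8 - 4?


left-to-right (same/higher precedence on left): tree is (- (+ 6 8) 4)
Prefix: - + 6 8 4


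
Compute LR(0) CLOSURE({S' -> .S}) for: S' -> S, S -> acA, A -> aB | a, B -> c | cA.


Start: S' -> .S
For each item with dot before a nonterminal B, add B -> .γ for every B-production
Closure: [S' -> .S, S -> .acA]


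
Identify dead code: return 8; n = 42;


statement follows a return and is unreachable
Dead: 'n = 42'


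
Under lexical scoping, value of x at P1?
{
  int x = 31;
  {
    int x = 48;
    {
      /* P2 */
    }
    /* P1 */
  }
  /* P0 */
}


x declared in the same block as P1
x = 48


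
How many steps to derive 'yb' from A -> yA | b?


Derivation: A => yA => yb
Steps: 2


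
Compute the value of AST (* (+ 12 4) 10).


Evaluate inner: (+ 12 4) = 16
Evaluate root: (* 16 10) = 160
Result: 160


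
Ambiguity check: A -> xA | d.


right-linear, alternatives start with distinct terminals 'x' vs 'd': unique leftmost derivation
Unambiguous


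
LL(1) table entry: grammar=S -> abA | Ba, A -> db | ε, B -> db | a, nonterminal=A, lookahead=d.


For [A, d]: 'd' ∈ FIRST(db)
Entry: A -> db


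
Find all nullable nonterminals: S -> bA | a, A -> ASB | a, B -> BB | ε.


A nonterminal is nullable iff some alternative derives ε (directly, or every symbol in it is nullable)
Nullable: {B}


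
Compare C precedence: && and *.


'*' is multiplicative (level 10); '&&' is logical AND (level 2)
Higher level binds tighter
'*' has higher precedence than '&&'


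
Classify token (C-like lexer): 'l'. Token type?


Pattern: letter/underscore followed by alphanumerics, not a keyword
Type: IDENTIFIER


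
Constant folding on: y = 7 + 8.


7 + 8 = 15 at compile time
Optimized: y = 15


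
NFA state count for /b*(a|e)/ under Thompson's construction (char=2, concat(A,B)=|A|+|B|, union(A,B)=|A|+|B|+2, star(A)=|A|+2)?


Syntax tree has 3 char leaf(s), 1 union(s), 1 star(s)
chars contribute 3×2 = 6; each union adds +2; each star adds +2
Total: 6 + 2 + 2 = 10 states


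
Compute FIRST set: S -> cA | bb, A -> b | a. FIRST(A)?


Per alternative of A: FIRST(b) = {b}; FIRST(a) = {a}
FIRST(A) = {a, b}


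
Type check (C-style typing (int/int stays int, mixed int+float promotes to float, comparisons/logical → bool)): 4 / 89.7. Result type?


Operand types: int / float
Rule: mixed int/float promotes to float; int/int stays int
Result type: float


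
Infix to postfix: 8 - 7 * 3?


* has higher precedence, evaluate 7*3 first
Postfix: 8 7 3 * -


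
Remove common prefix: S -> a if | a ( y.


Common prefix: 'a'
Factored: S -> a S', S' -> if | ( y


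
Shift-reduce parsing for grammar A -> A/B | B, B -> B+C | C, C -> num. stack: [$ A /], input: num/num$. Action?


no handle ('A/' is not any RHS); shift 'num'
Action: shift


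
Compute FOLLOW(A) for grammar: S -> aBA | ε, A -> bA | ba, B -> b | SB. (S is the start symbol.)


$ ∈ FOLLOW(S). For each A -> αBβ: add FIRST(β)\{ε} to FOLLOW(B); if β nullable, add FOLLOW(A).
FOLLOW(A) = {$, a, b}


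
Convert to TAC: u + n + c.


Break into single-operator statements:
t1 = u + n
t2 = t1 + c


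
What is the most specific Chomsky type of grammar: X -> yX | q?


Right-linear: every RHS is a terminal or a terminal followed by one nonterminal
Classification: Type 3 (Regular)


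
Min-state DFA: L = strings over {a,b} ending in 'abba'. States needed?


Track the longest suffix of input matching a prefix of 'abba': 5 classes (prefixes of length 0..4)
Minimal DFA: 5 states


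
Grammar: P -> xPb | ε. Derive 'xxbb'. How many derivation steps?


Derivation: P => xPb => xxPbb => xxbb
Steps: 3


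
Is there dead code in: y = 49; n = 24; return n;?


y is assigned but never read
Dead: 'y = 49'


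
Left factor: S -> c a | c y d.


Common prefix: 'c'
Factored: S -> c S', S' -> a | y d


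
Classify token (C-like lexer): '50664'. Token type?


Pattern: digits only
Type: INTEGER_LITERAL


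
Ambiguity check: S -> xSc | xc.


balanced x^n…c^n: each string has a unique parse
Unambiguous


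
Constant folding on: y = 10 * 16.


10 * 16 = 160 at compile time
Optimized: y = 160


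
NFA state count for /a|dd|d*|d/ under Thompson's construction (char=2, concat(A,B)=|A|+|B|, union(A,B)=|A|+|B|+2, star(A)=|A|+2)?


Syntax tree has 5 char leaf(s), 3 union(s), 1 star(s)
chars contribute 5×2 = 10; each union adds +2; each star adds +2
Total: 10 + 6 + 2 = 18 states


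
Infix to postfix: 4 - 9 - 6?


Left to right (same or higher precedence on left)
Postfix: 4 9 - 6 -


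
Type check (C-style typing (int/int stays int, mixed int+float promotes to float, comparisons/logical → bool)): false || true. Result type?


Operand types: bool || bool
Rule: logical operators take bool operands and yield bool
Result type: bool


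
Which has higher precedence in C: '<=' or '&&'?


'<=' is relational (level 7); '&&' is logical AND (level 2)
Higher level binds tighter
'<=' has higher precedence than '&&'


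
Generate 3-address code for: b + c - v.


Break into single-operator statements:
t1 = b + c
t2 = t1 - v


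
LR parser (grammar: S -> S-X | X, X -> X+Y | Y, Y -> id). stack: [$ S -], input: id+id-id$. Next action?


no handle ('S-' is not any RHS); shift 'id'
Action: shift


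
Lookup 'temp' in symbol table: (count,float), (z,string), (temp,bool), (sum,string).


Lookup 'temp' → type bool


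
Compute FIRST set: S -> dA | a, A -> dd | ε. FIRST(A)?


Per alternative of A: FIRST(dd) = {d}; FIRST(ε) = {ε}
FIRST(A) = {d, ε}


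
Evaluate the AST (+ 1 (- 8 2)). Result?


Evaluate inner: (- 8 2) = 6
Evaluate root: (+ 1 6) = 7
Result: 7


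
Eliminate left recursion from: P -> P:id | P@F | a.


Left-recursive alternatives: P:id, P@F; non-recursive: a
Introduce P': P -> aP', P' -> :idP' | @FP' | ε


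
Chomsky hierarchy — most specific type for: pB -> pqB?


LHS has context (more than one symbol) and |LHS| ≤ |RHS|
Classification: Type 1 (Context-Sensitive)


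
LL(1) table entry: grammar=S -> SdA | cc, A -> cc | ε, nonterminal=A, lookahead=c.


For [A, c]: 'c' ∈ FIRST(cc)
Entry: A -> cc


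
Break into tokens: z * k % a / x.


Scan left to right, longest-match per lexeme
Tokens: ID(z), OP(*), ID(k), OP(%), ID(a), OP(/), ID(x)


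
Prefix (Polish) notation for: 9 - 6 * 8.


'*' binds tighter: tree is (- 9 (* 6 8))
Prefix: - 9 * 6 8


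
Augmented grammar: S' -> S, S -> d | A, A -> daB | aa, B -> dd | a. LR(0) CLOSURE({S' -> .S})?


Start: S' -> .S
For each item with dot before a nonterminal B, add B -> .γ for every B-production
Closure: [S' -> .S, S -> .d, S -> .A, A -> .daB, A -> .aa]


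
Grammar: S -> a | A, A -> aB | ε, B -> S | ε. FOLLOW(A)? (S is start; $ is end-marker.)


$ ∈ FOLLOW(S). For each A -> αBβ: add FIRST(β)\{ε} to FOLLOW(B); if β nullable, add FOLLOW(A).
FOLLOW(A) = {$}


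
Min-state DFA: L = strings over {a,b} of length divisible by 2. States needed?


Track length mod 2: states 0..1, accept at 0
Minimal DFA: 2 states


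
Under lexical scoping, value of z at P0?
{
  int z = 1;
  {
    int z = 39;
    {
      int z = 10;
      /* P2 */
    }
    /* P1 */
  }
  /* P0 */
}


z declared in the same block as P0
z = 1


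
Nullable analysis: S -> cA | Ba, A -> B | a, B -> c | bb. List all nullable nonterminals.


A nonterminal is nullable iff some alternative derives ε (directly, or every symbol in it is nullable)
Nullable: {}


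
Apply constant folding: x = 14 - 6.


14 - 6 = 8 at compile time
Optimized: x = 8


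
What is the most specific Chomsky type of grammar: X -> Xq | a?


Left-linear: every RHS is a terminal or one nonterminal followed by a terminal
Classification: Type 3 (Regular)


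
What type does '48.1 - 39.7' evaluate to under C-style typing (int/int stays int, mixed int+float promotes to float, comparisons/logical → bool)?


Operand types: float - float
Rule: mixed int/float promotes to float; int/int stays int
Result type: float


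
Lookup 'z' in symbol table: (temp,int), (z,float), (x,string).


Lookup 'z' → type float


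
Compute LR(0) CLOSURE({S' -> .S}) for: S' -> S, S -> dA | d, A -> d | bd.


Start: S' -> .S
For each item with dot before a nonterminal B, add B -> .γ for every B-production
Closure: [S' -> .S, S -> .dA, S -> .d]


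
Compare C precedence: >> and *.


'*' is multiplicative (level 10); '>>' is shift (level 8)
Higher level binds tighter
'*' has higher precedence than '>>'


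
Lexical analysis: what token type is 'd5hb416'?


Pattern: letter/underscore followed by alphanumerics, not a keyword
Type: IDENTIFIER


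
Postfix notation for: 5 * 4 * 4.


Left to right (same or higher precedence on left)
Postfix: 5 4 * 4 *


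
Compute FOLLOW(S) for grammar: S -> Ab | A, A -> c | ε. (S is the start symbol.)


$ ∈ FOLLOW(S). For each A -> αBβ: add FIRST(β)\{ε} to FOLLOW(B); if β nullable, add FOLLOW(A).
FOLLOW(S) = {$}


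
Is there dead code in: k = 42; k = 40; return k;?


first assignment to k is overwritten before any read
Dead: 'k = 42'


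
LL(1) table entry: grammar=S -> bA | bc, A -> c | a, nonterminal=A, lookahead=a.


For [A, a]: 'a' ∈ FIRST(a)
Entry: A -> a


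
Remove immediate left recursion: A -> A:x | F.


Left-recursive alternatives: A:x; non-recursive: F
Introduce A': A -> FA', A' -> :xA' | ε


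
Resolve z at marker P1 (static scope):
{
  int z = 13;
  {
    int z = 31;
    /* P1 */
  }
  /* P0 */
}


z declared in the same block as P1
z = 31


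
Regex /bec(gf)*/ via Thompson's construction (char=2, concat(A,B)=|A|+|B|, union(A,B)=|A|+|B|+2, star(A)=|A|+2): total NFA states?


Syntax tree has 5 char leaf(s), 0 union(s), 1 star(s)
chars contribute 5×2 = 10; each union adds +2; each star adds +2
Total: 10 + 0 + 2 = 12 states


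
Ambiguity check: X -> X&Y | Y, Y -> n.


precedence layered via separate nonterminal Y: deterministic
Unambiguous


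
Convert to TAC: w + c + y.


Break into single-operator statements:
t1 = w + c
t2 = t1 + y


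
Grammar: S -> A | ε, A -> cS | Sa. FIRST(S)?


Per alternative of S: FIRST(A) = {a, c}; FIRST(ε) = {ε}
FIRST(S) = {a, c, ε}


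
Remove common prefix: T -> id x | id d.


Common prefix: 'id'
Factored: T -> id T', T' -> x | d


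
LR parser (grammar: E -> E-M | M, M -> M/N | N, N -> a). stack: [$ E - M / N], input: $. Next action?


handle 'M/N' on top
Action: reduce (M -> M/N)


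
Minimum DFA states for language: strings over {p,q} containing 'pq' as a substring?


KMP-style automaton: 2 progress states + 1 absorbing accept = 3
Minimal DFA: 3 states


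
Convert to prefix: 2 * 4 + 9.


left-to-right (same/higher precedence on left): tree is (+ (* 2 4) 9)
Prefix: + * 2 4 9


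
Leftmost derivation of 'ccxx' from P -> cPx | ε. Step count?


Derivation: P => cPx => ccPxx => ccxx
Steps: 3


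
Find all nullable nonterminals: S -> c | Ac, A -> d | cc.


A nonterminal is nullable iff some alternative derives ε (directly, or every symbol in it is nullable)
Nullable: {}


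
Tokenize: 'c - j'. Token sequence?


Scan left to right, longest-match per lexeme
Tokens: ID(c), OP(-), ID(j)


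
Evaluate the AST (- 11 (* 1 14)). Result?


Evaluate inner: (* 1 14) = 14
Evaluate root: (- 11 14) = -3
Result: -3


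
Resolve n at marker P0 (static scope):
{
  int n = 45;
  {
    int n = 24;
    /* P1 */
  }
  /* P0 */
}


n declared in the same block as P0
n = 45


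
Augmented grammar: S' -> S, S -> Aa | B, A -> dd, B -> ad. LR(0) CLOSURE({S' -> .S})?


Start: S' -> .S
For each item with dot before a nonterminal B, add B -> .γ for every B-production
Closure: [S' -> .S, S -> .Aa, S -> .B, A -> .dd, B -> .ad]


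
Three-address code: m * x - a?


Break into single-operator statements:
t1 = m * x
t2 = t1 - a


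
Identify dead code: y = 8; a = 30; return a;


y is assigned but never read
Dead: 'y = 8'


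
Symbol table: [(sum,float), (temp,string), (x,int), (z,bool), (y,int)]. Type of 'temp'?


Lookup 'temp' → type string


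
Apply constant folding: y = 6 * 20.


6 * 20 = 120 at compile time
Optimized: y = 120


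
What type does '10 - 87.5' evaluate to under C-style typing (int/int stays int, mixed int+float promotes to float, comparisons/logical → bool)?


Operand types: int - float
Rule: mixed int/float promotes to float; int/int stays int
Result type: float


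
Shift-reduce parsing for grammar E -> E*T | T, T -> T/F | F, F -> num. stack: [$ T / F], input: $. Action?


handle 'T/F' on top
Action: reduce (T -> T/F)


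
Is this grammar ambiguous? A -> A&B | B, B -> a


precedence layered via separate nonterminal B: deterministic
Unambiguous


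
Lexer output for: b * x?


Scan left to right, longest-match per lexeme
Tokens: ID(b), OP(*), ID(x)


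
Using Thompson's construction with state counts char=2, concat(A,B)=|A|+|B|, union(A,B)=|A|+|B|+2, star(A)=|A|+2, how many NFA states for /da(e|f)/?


Syntax tree has 4 char leaf(s), 1 union(s), 0 star(s)
chars contribute 4×2 = 8; each union adds +2; each star adds +2
Total: 8 + 2 + 0 = 10 states


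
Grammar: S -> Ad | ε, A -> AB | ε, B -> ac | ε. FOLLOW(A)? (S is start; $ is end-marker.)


$ ∈ FOLLOW(S). For each A -> αBβ: add FIRST(β)\{ε} to FOLLOW(B); if β nullable, add FOLLOW(A).
FOLLOW(A) = {a, d}


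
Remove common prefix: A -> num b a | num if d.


Common prefix: 'num'
Factored: A -> num A', A' -> b a | if d


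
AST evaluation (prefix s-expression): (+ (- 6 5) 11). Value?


Evaluate inner: (- 6 5) = 1
Evaluate root: (+ 1 11) = 12
Result: 12


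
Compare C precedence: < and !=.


'<' is relational (level 7); '!=' is equality (level 6)
Higher level binds tighter
'<' has higher precedence than '!='


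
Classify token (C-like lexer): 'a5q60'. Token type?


Pattern: letter/underscore followed by alphanumerics, not a keyword
Type: IDENTIFIER


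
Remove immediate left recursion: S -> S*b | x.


Left-recursive alternatives: S*b; non-recursive: x
Introduce S': S -> xS', S' -> *bS' | ε


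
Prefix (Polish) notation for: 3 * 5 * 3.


left-to-right (same/higher precedence on left): tree is (* (* 3 5) 3)
Prefix: * * 3 5 3


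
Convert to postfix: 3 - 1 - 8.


Left to right (same or higher precedence on left)
Postfix: 3 1 - 8 -


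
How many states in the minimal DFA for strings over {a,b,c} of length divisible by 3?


Track length mod 3: states 0..2, accept at 0
Minimal DFA: 3 states


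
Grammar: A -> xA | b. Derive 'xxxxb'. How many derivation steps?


Derivation: A => xA => xxA => xxxA => xxxxA => xxxxb
Steps: 5


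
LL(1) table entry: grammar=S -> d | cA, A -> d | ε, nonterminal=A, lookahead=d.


For [A, d]: 'd' ∈ FIRST(d)
Entry: A -> d


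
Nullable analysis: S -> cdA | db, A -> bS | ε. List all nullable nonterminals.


A nonterminal is nullable iff some alternative derives ε (directly, or every symbol in it is nullable)
Nullable: {A}


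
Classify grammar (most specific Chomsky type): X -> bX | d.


Right-linear: every RHS is a terminal or a terminal followed by one nonterminal
Classification: Type 3 (Regular)


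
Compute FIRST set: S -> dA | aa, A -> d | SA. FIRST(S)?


Per alternative of S: FIRST(dA) = {d}; FIRST(aa) = {a}
FIRST(S) = {a, d}


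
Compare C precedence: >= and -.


'-' is additive (level 9); '>=' is relational (level 7)
Higher level binds tighter
'-' has higher precedence than '>='


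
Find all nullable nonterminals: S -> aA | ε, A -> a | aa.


A nonterminal is nullable iff some alternative derives ε (directly, or every symbol in it is nullable)
Nullable: {S}


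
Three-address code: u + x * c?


Break into single-operator statements:
t1 = x * c
t2 = u + t1


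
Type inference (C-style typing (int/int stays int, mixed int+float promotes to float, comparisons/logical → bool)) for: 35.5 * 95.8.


Operand types: float * float
Rule: mixed int/float promotes to float; int/int stays int
Result type: float


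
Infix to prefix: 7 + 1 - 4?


left-to-right (same/higher precedence on left): tree is (- (+ 7 1) 4)
Prefix: - + 7 1 4


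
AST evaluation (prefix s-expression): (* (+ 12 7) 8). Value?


Evaluate inner: (+ 12 7) = 19
Evaluate root: (* 19 8) = 152
Result: 152


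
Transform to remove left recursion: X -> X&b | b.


Left-recursive alternatives: X&b; non-recursive: b
Introduce X': X -> bX', X' -> &bX' | ε


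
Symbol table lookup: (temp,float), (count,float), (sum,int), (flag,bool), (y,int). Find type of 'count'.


Lookup 'count' → type float


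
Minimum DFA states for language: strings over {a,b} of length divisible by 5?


Track length mod 5: states 0..4, accept at 0
Minimal DFA: 5 states


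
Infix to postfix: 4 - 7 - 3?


Left to right (same or higher precedence on left)
Postfix: 4 7 - 3 -


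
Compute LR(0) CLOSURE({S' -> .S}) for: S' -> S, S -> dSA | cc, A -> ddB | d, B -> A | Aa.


Start: S' -> .S
For each item with dot before a nonterminal B, add B -> .γ for every B-production
Closure: [S' -> .S, S -> .dSA, S -> .cc]


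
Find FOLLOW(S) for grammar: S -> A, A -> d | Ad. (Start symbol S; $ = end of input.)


$ ∈ FOLLOW(S). For each A -> αBβ: add FIRST(β)\{ε} to FOLLOW(B); if β nullable, add FOLLOW(A).
FOLLOW(S) = {$}


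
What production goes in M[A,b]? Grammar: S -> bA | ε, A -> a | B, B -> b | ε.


For [A, b]: 'b' ∈ FIRST(B)
Entry: A -> B


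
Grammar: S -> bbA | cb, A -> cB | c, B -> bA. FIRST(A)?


Per alternative of A: FIRST(cB) = {c}; FIRST(c) = {c}
FIRST(A) = {c}


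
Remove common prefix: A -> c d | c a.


Common prefix: 'c'
Factored: A -> c A', A' -> d | a


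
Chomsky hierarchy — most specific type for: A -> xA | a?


Right-linear: every RHS is a terminal or a terminal followed by one nonterminal
Classification: Type 3 (Regular)


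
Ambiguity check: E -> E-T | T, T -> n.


precedence layered via separate nonterminal T: deterministic
Unambiguous


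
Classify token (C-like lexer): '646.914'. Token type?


Pattern: digits with a decimal point
Type: FLOAT_LITERAL


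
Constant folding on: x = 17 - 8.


17 - 8 = 9 at compile time
Optimized: x = 9


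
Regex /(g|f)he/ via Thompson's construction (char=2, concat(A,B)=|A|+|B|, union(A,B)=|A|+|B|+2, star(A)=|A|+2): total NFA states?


Syntax tree has 4 char leaf(s), 1 union(s), 0 star(s)
chars contribute 4×2 = 8; each union adds +2; each star adds +2
Total: 8 + 2 + 0 = 10 states


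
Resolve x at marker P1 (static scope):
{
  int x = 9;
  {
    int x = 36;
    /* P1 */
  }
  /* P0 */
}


x declared in the same block as P1
x = 36


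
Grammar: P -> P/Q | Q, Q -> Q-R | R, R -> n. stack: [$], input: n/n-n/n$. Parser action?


no handle on stack; shift 'n'
Action: shift


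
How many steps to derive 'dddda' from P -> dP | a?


Derivation: P => dP => ddP => dddP => ddddP => dddda
Steps: 5


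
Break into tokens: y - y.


Scan left to right, longest-match per lexeme
Tokens: ID(y), OP(-), ID(y)


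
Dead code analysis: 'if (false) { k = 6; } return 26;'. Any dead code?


condition is constant false, so the whole block is unreachable
Dead: 'if (false) { k = 6; }'


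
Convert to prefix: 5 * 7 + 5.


left-to-right (same/higher precedence on left): tree is (+ (* 5 7) 5)
Prefix: + * 5 7 5


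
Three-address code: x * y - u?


Break into single-operator statements:
t1 = x * y
t2 = t1 - u


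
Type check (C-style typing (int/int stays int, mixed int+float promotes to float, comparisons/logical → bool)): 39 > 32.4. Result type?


Operand types: int > float
Rule: comparison yields bool
Result type: bool


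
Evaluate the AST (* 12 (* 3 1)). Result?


Evaluate inner: (* 3 1) = 3
Evaluate root: (* 12 3) = 36
Result: 36


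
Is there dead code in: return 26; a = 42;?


statement follows a return and is unreachable
Dead: 'a = 42'


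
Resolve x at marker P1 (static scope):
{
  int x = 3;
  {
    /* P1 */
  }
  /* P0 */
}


P1's block does not declare x; resolves to the enclosing declaration at depth 0
x = 3


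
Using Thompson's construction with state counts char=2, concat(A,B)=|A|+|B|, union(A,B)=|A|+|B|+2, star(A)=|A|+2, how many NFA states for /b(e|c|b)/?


Syntax tree has 4 char leaf(s), 2 union(s), 0 star(s)
chars contribute 4×2 = 8; each union adds +2; each star adds +2
Total: 8 + 4 + 0 = 12 states


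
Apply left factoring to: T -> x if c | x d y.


Common prefix: 'x'
Factored: T -> x T', T' -> if c | d y


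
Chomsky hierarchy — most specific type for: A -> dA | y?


Right-linear: every RHS is a terminal or a terminal followed by one nonterminal
Classification: Type 3 (Regular)


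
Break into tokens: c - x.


Scan left to right, longest-match per lexeme
Tokens: ID(c), OP(-), ID(x)


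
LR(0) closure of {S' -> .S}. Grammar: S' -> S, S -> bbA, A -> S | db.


Start: S' -> .S
For each item with dot before a nonterminal B, add B -> .γ for every B-production
Closure: [S' -> .S, S -> .bbA]


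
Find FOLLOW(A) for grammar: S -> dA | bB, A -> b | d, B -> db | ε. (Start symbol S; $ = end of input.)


$ ∈ FOLLOW(S). For each A -> αBβ: add FIRST(β)\{ε} to FOLLOW(B); if β nullable, add FOLLOW(A).
FOLLOW(A) = {$}


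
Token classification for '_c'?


Pattern: letter/underscore followed by alphanumerics, not a keyword
Type: IDENTIFIER


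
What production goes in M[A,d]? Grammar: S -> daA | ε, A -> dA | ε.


For [A, d]: 'd' ∈ FIRST(dA)
Entry: A -> dA


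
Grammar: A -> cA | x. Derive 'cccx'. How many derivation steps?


Derivation: A => cA => ccA => cccA => cccx
Steps: 4


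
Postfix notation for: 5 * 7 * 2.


Left to right (same or higher precedence on left)
Postfix: 5 7 * 2 *


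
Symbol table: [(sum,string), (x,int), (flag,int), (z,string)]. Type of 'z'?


Lookup 'z' → type string


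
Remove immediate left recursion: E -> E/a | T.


Left-recursive alternatives: E/a; non-recursive: T
Introduce E': E -> TE', E' -> /aE' | ε
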